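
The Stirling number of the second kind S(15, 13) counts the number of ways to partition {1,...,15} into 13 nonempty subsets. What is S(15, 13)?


Using the explicit formula S(n,k) = (1/k!) sum_{j=0}^{k} (-1)^(k-j) C(k,j) j^n:
S(15, 13) = 4550
Equivalently, S(n,k) is n! times the coefficient of x^n in the EGF (e^x - 1)^k / k!.

4550


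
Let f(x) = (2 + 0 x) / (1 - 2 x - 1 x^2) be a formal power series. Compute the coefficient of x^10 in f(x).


Write f(x) = sum_{k>=0} a_k x^k. Multiplying both sides by 1 - 2 x - 1 x^2 gives
(1 - 2 x - 1 x^2) sum_{k>=0} a_k x^k = 2 + 0 x.
Matching coefficients:
 x^0: a_0 = 2
 x^1: a_1 - 2 a_0 = 0  =>  a_1 = 2*2 + 0 = 4
 x^k (k >= 2): a_k = 2 a_{k-1} + 1 a_{k-2}.
Iterating: a_2 = 10, a_3 = 24, a_4 = 58, a_5 = 140, a_6 = 338, a_7 = 816, a_8 = 1970, a_9 = 4756, a_10 = 11482.
So the coefficient of x^10 is 11482.

11482


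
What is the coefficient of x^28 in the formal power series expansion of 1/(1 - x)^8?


The negative binomial / multiset identity is
1/(1 - x)^r = sum_{k>=0} C(k + r - 1, r - 1) x^k.
Here r = 8 and k = 28, so the coefficient is
C(28 + 7, 7) = C(35, 7)
= 6724520

6724520


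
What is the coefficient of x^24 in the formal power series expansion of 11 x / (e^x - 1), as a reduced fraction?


The exponential generating function for Bernoulli numbers is
x / (e^x - 1) = sum_{k>=0} B_k x^k / k!.
So the coefficient of x^24 in 11 x / (e^x - 1) is 11 B_24 / 24!.
Computing: B_24 = -236364091/2730, 24! = 620448401733239439360000, giving
11 * -236364091/2730 / 620448401733239439360000 = -236364091/153984012430158515404800000.

-236364091/153984012430158515404800000


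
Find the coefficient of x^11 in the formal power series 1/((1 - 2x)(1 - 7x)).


By partial fractions or Cauchy convolution:
The coefficient equals sum_{k=0}^{11} 2^k * 7^(11-k).
= 2768256621

2768256621


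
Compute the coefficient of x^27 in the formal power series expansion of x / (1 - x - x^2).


Let f(x) = sum_{k>=0} a_k x^k. Multiplying f(x) * (1 - x - x^2) = x and matching coefficients gives a_0 = 0, a_1 = 1, and a_k = a_{k-1} + a_{k-2} for k >= 2. These are the Fibonacci numbers F_k.
Iterating from F_0 = 0, F_1 = 1:
F_0=0, F_1=1, F_2=1, F_3=2, F_4=3, F_5=5, F_6=8, F_7=13, F_8=21, F_9=34, ...
F_27 = 196418.

196418


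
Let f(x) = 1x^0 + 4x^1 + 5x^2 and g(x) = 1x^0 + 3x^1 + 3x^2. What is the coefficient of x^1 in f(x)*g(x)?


Cauchy product at x^1:
1*3 + 4*1
= 7

7


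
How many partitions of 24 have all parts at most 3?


Using the generating function (1-x)^(-1)(1-x^2)^(-1)(1-x^3)^(-1),
the coefficient of x^24 counts these restricted partitions.
Result = 61

61


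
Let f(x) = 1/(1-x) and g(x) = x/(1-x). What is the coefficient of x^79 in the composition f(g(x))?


First simplify the composition: f(g(x)) = 1/(1 - x/(1-x)) = (1-x)/((1-x) - x) = (1-x)/(1-2x).
Now extract the coefficient. Write (1-x)/(1-2x) = 1/(1-2x) - x/(1-2x).
The coefficient of x^n in 1/(1-2x) is 2^n, and in x/(1-2x) is 2^(n-1) (for n >= 1).
So the coefficient of x^79 is 2^79 - 2^78 = 604462909807314587353088 - 302231454903657293676544 = 302231454903657293676544.

302231454903657293676544


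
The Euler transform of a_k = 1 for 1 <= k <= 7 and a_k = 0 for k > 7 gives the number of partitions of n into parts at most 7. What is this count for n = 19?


Partitions of 19 into parts at most 7:
Using generating function (1-x)^(-1)(1-x^2)^(-1)...(1-x^7)^(-1),
the coefficient of x^19 = 300

300


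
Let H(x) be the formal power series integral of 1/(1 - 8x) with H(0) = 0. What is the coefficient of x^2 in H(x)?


1/(1 - 8x) = sum_{k>=0} 8^k x^k. Integrating termwise with H(0) = 0:
H(x) = sum_{k>=0} 8^k x^(k+1) / (k+1) = sum_{m>=1} 8^(m-1) x^m / m.
For m = 2: 8^1/2 = 8/2 = 4.

4


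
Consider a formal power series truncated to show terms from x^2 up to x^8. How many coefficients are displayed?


From x^2 to x^8 inclusive, the count is 8 - 2 + 1 = 7.

7


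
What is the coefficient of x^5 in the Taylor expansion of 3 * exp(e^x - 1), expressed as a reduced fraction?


exp(e^x - 1) = sum_{k>=0} Bell_k x^k / k!, where Bell_k is the k-th Bell number.
So the coefficient of x^5 is 3 * Bell_5 / 5!.
Computing: Bell_5 = 52 and 5! = 120, giving
3 * 52/120 = 13/10.

13/10


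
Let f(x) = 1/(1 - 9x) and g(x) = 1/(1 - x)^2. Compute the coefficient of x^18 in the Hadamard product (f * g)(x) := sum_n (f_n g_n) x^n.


f has coefficients f_k = 9^k. For g = 1/(1 - x)^2 the coefficient is g_k = C(k + 1, 1) = k + 1. The Hadamard coefficient is (f * g)_k = 9^k * (k + 1).
For k = 18: 9^18 * 19 = 150094635296999121 * 19 = 2851798070642983299.

2851798070642983299


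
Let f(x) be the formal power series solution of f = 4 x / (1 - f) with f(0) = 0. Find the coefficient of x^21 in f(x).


Apply Lagrange inversion: f = 4 x * phi(f) with phi(t) = 1/(1 - t), so
[x^n] f = 4^n * (1/n) [t^(n-1)] phi(t)^n = 4^n * (1/n) [t^(n-1)] (1 - t)^(-n) = 4^n * (1/n) C(2n - 2, n - 1) = 4^n * C_{n-1}.
For n = 21: C_20 = C(40, 20) / 21 = 137846528820/21 = 6564120420.
With the 4^21 = 4398046511104 factor, the coefficient is 4398046511104 * 6564120420 = 28869306911647523143680.

28869306911647523143680


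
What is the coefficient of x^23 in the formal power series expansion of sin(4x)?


The Maclaurin series is sin(t) = sum_{k>=0} (-1)^k t^(2k+1) / (2k+1)!, so substituting t = 4x, only odd powers of x are nonzero, with coefficient of x^(2k+1) equal to (-1)^k 4^(2k+1) / (2k+1)!.
Write 23 = 2*11 + 1, giving the coefficient (-1)^11 * 4^23 / 23! = -70368744177664/25852016738884976640000 = -134217728/49308808782358125.

-134217728/49308808782358125


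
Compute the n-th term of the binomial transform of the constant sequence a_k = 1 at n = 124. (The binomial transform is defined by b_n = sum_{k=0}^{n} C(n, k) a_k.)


With a_k = 1 for all k, b_n = sum_{k=0}^{n} C(n, k) = 2^n by the binomial theorem.
For n = 124: 2^124 = 21267647932558653966460912964485513216.

21267647932558653966460912964485513216


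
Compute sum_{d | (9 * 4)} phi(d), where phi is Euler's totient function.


First, 9 * 4 = 36. One classical identity is sum_{d | n} phi(d) = n (each k in [1, n] has a unique gcd with n, and among the k's with gcd(k, n) = n/d there are phi(d) of them). So the sum equals 36. We also verify directly:
Divisors of 36: 1, 2, 3, 4, 6, 9, 12, 18, 36.
phi values: 1, 1, 2, 2, 2, 6, 4, 6, 12.
Sum = 36.

36


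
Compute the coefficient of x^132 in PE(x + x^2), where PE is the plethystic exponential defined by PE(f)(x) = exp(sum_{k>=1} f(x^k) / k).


With f(x) = x + x^2, the exponent is sum_{k>=1} (x^k + x^(2k)) / k = -ln(1 - x) - ln(1 - x^2). Exponentiating:
PE(x + x^2) = 1 / ((1 - x)(1 - x^2)).
This is the generating function for partitions of n into parts of size 1 or 2. The number of 2's can be any j in 0..66, and the rest are 1's, so
[x^132] = floor(132/2) + 1 = 67.

67


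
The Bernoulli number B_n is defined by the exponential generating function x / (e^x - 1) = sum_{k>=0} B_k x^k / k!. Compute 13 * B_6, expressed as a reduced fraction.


Bernoulli numbers can also be computed recursively via B_0 = 1 and sum_{j=0}^{m} C(m+1, j) B_j = 0 for m >= 1. Odd-index Bernoulli numbers vanish for k >= 3.
Computing B_6 = 1/42, so 13 * B_6 = 13 * 1/42 = 13/42.

13/42


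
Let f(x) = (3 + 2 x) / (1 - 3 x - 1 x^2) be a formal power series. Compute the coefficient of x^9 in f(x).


Write f(x) = sum_{k>=0} a_k x^k. Multiplying both sides by 1 - 3 x - 1 x^2 gives
(1 - 3 x - 1 x^2) sum_{k>=0} a_k x^k = 3 + 2 x.
Matching coefficients:
 x^0: a_0 = 3
 x^1: a_1 - 3 a_0 = 2  =>  a_1 = 3*3 + 2 = 11
 x^k (k >= 2): a_k = 3 a_{k-1} + 1 a_{k-2}.
Iterating: a_2 = 36, a_3 = 119, a_4 = 393, a_5 = 1298, a_6 = 4287, a_7 = 14159, a_8 = 46764, a_9 = 154451.
So the coefficient of x^9 is 154451.

154451


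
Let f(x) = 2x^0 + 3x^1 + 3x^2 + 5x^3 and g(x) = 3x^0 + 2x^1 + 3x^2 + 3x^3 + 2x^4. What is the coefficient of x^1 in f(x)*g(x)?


Cauchy product at x^1:
2*2 + 3*3
= 13

13


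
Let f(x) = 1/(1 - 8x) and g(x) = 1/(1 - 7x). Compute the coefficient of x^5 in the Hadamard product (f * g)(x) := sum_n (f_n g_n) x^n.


f has coefficients f_k = 8^k and g has coefficients g_k = 7^k, so the Hadamard product has coefficient (f*g)_k = 8^k * 7^k = 56^k.
For k = 5: 56^5 = 550731776.

550731776


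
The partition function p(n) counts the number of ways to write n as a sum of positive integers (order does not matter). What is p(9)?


Using the generating function prod_{k>=1} 1/(1-x^k), we compute p(9).
By dynamic programming over parts 1 through 9:
p(9) = 30

30


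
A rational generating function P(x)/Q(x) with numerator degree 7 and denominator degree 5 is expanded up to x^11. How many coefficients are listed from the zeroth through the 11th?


Expanding up to x^11 gives the coefficients for x^0, x^1, ..., x^11.
That is 11 + 1 = 12 coefficients in total.

12


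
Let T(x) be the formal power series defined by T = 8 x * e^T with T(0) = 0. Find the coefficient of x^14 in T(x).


Apply the Lagrange inversion formula: if T = 8 x * phi(T) with phi(t) = e^t, then
[x^n] T = 8^n * (1/n) [t^(n-1)] phi(t)^n = 8^n * (1/n) [t^(n-1)] e^(n t) = 8^n * (1/n) * n^(n-1) / (n-1)! = 8^n * n^(n-1) / n!.
When c = 1 this is the Cayley count of rooted labeled trees on n vertices, divided by n!.
For n = 14: 8^14 * 14^13 / 14! = 4398046511104 * 793714773254144/87178291200 = 34785499933455142617088/868725.

34785499933455142617088/868725


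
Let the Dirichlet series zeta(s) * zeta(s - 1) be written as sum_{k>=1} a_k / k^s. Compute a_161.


Convolution gives a_k = sum_{d | k} d * 1 = sum_{d | k} d = sigma(k), the sum of positive divisors of k.
For k = 161, the divisors are 1, 7, 23, 161, so
sigma(161) = 1 + 7 + 23 + 161 = 192.

192


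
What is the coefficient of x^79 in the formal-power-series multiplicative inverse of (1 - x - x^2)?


Let the inverse be f(x) = sum_{k>=0} a_k x^k. From f(x) * (1 - x - x^2) = 1 and matching coefficients:
 x^0: a_0 = 1.
 x^1: a_1 - a_0 = 0, so a_1 = 1.
 x^k (k >= 2): a_k - a_{k-1} - a_{k-2} = 0, i.e. a_k = a_{k-1} + a_{k-2}.
This is the Fibonacci-type recurrence shifted so that a_0 = a_1 = 1.
Iterating: a_0=1, a_1=1, a_2=2, a_3=3, a_4=5, a_5=8, a_6=13, a_7=21, a_8=34, a_9=55, ...
a_79 = 23416728348467685.

23416728348467685


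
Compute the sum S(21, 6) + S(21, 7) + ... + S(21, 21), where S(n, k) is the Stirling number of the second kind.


By definition, S(n, k) counts partitions of an n-set into exactly k nonempty blocks.
Computing row n = 21 for k = 6..21:
S(21, k): 26585679462804, 82310957214948, 132511015347084, 123272476465204, 71187132291275, 26826851689001, 6833042030178, 1204909218331, 149304004500, 13087462580, 809944464, 34952799, 1023435, 19285, 210, 1
Sum = 470895301126099.

470895301126099


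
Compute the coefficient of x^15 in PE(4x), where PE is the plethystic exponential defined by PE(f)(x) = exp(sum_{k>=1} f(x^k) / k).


With f(x) = 4x, the exponent is sum_{k>=1} 4 x^k / k = 4 * (-ln(1 - x)). Exponentiating:
PE(4x) = exp(-4 ln(1 - x)) = 1/(1 - x)^4.
By the negative binomial expansion, [x^n] 1/(1 - x)^4 = C(n + 3, 3).
For n = 15: C(18, 3) = 816.

816


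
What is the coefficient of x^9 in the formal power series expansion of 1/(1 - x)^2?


The expansion 1/(1 - x)^r = sum_{k>=0} C(k + r - 1, r - 1) x^k follows from the multiset / negative-binomial theorem (or from repeated differentiation of the geometric series).
For r = 2 and k = 9:
C(10, 1) = 3628800 / (1 * 362880) = 10.

10


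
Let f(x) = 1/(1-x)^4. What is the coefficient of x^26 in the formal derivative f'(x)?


Differentiate: d/dx [ 1/(1-x)^r ] = r / (1-x)^(r+1).
Here r = 4, so f'(x) = 4 / (1-x)^5.
The expansion of 1/(1-x)^(r+1) has coefficient of x^n equal to C(n+r, r).
So the coefficient of x^26 in f'(x) is
4 * C(30, 4) = 4 * 27405 = 109620

109620


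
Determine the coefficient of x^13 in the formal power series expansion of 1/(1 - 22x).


The geometric series identity gives 1/(1 - c x) = sum_{k>=0} c^k x^k, so the coefficient of x^k is c^k.
Here c = 22 and k = 13.
Computing: 22^13 = 282810057883082752

282810057883082752


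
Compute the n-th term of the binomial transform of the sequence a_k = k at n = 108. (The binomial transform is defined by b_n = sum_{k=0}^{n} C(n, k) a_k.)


With a_k = k, b_n = sum_{k=0}^{n} C(n, k) k. Using k * C(n, k) = n * C(n-1, k-1) gives b_n = n * sum_{k>=1} C(n-1, k-1) = n * 2^(n-1).
For n = 108: 108 * 2^107 = 108 * 162259276829213363391578010288128 = 17524001897555043246290425111117824.

17524001897555043246290425111117824


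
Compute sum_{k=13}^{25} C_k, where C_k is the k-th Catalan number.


C_13 through C_25: 742900, 2674440, 9694845, 35357670, 129644790, 477638700, 1767263190, 6564120420, 24466267020, 91482563640, 343059613650, 1289904147324, 4861946401452
Sum = 742900 + 2674440 + 9694845 + 35357670 + 129644790 + 477638700 + 1767263190 + 6564120420 + 24466267020 + 91482563640 + 343059613650 + 1289904147324 + 4861946401452
= 6619846130041

6619846130041


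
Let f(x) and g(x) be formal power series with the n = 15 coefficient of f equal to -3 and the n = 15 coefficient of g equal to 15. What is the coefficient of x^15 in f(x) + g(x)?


Addition of formal power series is termwise.
The coefficient of x^15 in f + g = -3 + 15
= 12

12


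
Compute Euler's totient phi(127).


phi(n) counts integers in [1, n] coprime to n. Using the multiplicative formula phi(n) = n * prod_{p | n} (1 - 1/p):
127 = 127, so
phi(127) = 127 * (1 - 1/127) = 126.

126


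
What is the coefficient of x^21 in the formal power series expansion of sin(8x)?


The Maclaurin series is sin(t) = sum_{k>=0} (-1)^k t^(2k+1) / (2k+1)!, so substituting t = 8x, only odd powers of x are nonzero, with coefficient of x^(2k+1) equal to (-1)^k 8^(2k+1) / (2k+1)!.
Write 21 = 2*10 + 1, giving the coefficient (-1)^10 * 8^21 / 21! = 9223372036854775808/51090942171709440000 = 35184372088832/194896477400625.

35184372088832/194896477400625


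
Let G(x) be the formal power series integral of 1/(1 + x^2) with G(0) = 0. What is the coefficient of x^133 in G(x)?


1/(1 + x^2) = sum_{j>=0} (-1)^j x^(2j). Integrating termwise with G(0) = 0:
G(x) = sum_{j>=0} (-1)^j x^(2j+1) / (2j+1) = arctan(x).
Only odd powers are nonzero. For x^133 write 133 = 2*66 + 1, giving
(-1)^66 / 133 = 1/133 = 1/133.

1/133


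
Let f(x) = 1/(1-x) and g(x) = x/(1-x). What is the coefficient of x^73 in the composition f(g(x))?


First simplify the composition: f(g(x)) = 1/(1 - x/(1-x)) = (1-x)/((1-x) - x) = (1-x)/(1-2x).
Now extract the coefficient. Write (1-x)/(1-2x) = 1/(1-2x) - x/(1-2x).
The coefficient of x^n in 1/(1-2x) is 2^n, and in x/(1-2x) is 2^(n-1) (for n >= 1).
So the coefficient of x^73 is 2^73 - 2^72 = 9444732965739290427392 - 4722366482869645213696 = 4722366482869645213696.

4722366482869645213696


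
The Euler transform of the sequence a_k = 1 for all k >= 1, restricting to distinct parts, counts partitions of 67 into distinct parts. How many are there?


Partitions of 67 into distinct parts can be computed via generating function.
Product (1+x)(1+x^2)(1+x^3)...
The coefficient of x^67 = 22250

22250


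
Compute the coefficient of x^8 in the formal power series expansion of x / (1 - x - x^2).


Let f(x) = sum_{k>=0} a_k x^k. Multiplying f(x) * (1 - x - x^2) = x and matching coefficients gives a_0 = 0, a_1 = 1, and a_k = a_{k-1} + a_{k-2} for k >= 2. These are the Fibonacci numbers F_k.
Iterating from F_0 = 0, F_1 = 1:
F_0=0, F_1=1, F_2=1, F_3=2, F_4=3, F_5=5, F_6=8, F_7=13, F_8=21
F_8 = 21.

21


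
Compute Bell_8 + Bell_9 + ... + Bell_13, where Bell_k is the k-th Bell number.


Recall Bell_k counts set partitions of a k-set (with Bell_0 = 1 by convention).
Bell_8 through Bell_13: 4140, 21147, 115975, 678570, 4213597, 27644437
Sum = 4140 + 21147 + 115975 + 678570 + 4213597 + 27644437 = 32677866.

32677866


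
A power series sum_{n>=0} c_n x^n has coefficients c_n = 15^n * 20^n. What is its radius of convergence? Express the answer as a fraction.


By the root test (Cauchy-Hadamard), the radius is R = 1 / limsup_n |c_n|^(1/n).
Here |c_n|^(1/n) = (15^n * 20^n)^(1/n) = 15 * 20 = 300 for all n.
So R = 1/300 = 1/300.

1/300


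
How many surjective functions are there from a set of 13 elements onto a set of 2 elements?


By inclusion-exclusion on which target elements are missed, the number of surjections from an n-set onto a k-set is
surj(n, k) = sum_{j=0}^{k} (-1)^j C(k, j) (k - j)^n.
Equivalently surj(n, k) = k! * S(n, k), where S(n, k) is the Stirling number of the second kind.
For n = 13, k = 2:
S(13, 2) = 4095, so
surj = 2! * 4095 = 2 * 4095 = 8190.

8190


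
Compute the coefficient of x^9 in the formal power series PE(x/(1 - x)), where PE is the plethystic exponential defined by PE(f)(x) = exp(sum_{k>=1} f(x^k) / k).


For f(x) = x/(1 - x) we have
sum_{k>=1} f(x^k) / k = sum_{k>=1} (1/k) * x^k / (1 - x^k) = sum_{k, m >= 1} x^(k m) / k,
which after exponentiating simplifies to
PE(x/(1 - x)) = prod_{k>=1} 1 / (1 - x^k).
This is the generating function for the partition function p(n), so the coefficient of x^9 is p(9).
Computing p(9) by dynamic programming over parts 1, 2, ..., 9: p(9) = 30.

30


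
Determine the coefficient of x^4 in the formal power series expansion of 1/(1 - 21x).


The geometric series identity gives 1/(1 - c x) = sum_{k>=0} c^k x^k, so the coefficient of x^k is c^k.
Here c = 21 and k = 4.
Computing: 21^4 = 194481

194481


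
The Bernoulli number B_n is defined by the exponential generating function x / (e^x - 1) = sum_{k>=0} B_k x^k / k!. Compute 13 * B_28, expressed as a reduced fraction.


Bernoulli numbers can also be computed recursively via B_0 = 1 and sum_{j=0}^{m} C(m+1, j) B_j = 0 for m >= 1. Odd-index Bernoulli numbers vanish for k >= 3.
Computing B_28 = -23749461029/870, so 13 * B_28 = 13 * -23749461029/870 = -308742993377/870.

-308742993377/870


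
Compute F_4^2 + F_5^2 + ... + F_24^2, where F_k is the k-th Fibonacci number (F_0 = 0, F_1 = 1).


There is a standard identity sum_{k=0}^{N} F_k^2 = F_N * F_{N+1} (proved inductively from the telescoping relation F_k^2 = F_k F_{k+1} - F_{k-1} F_k). Then
sum_{k=4}^{24} F_k^2 = F_24 F_25 - F_3 F_4.
Computing: F_24 = 46368, F_25 = 75025, F_3 = 2, F_4 = 3.
Sum = 46368 * 75025 - 2 * 3 = 3478759194.

3478759194


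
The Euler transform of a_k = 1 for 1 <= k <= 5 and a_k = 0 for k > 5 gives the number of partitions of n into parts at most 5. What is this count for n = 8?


Partitions of 8 into parts at most 5:
Using generating function (1-x)^(-1)(1-x^2)^(-1)...(1-x^5)^(-1),
the coefficient of x^8 = 18

18


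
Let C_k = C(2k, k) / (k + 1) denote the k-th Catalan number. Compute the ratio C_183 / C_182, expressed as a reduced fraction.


Using C_k = (2k)! / (k! (k+1)!), the ratio C_{k+1}/C_k simplifies to
C_{k+1}/C_k = [(2k+2)! / ((k+1)! (k+2)!)] * [k! (k+1)! / (2k)!]
 = (2k+2)(2k+1) / ((k+1)(k+2)) = 2(2k+1) / (k+2).
For k = 182: 2(2*182 + 1) / (182 + 2) = 730/184 = 365/92.

365/92


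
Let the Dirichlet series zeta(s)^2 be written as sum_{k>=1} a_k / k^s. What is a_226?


The Dirichlet convolution of the constant function 1 with itself gives (1 * 1)(k) = sum_{d | k} 1 = d(k), the number of positive divisors of k.
Since zeta(s) = sum_{k>=1} 1/k^s, we have zeta(s)^2 = sum_{k>=1} d(k)/k^s, so a_k = d(k).
For k = 226: the divisors are 1, 2, 113, 226.
Count = 4.

4


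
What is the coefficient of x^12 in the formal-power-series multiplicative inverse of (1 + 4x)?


The inverse is 1/(1 + 4x). Apply the geometric identity 1/(1 - y) = sum_{k>=0} y^k with y = -4x:
1/(1 + 4x) = sum_{k>=0} (-4)^k x^k.
So the coefficient of x^12 is (-4)^12 = 16777216.

16777216


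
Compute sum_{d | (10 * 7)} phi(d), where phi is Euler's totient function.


First, 10 * 7 = 70. One classical identity is sum_{d | n} phi(d) = n (each k in [1, n] has a unique gcd with n, and among the k's with gcd(k, n) = n/d there are phi(d) of them). So the sum equals 70. We also verify directly:
Divisors of 70: 1, 2, 5, 7, 10, 14, 35, 70.
phi values: 1, 1, 4, 6, 4, 6, 24, 24.
Sum = 70.

70


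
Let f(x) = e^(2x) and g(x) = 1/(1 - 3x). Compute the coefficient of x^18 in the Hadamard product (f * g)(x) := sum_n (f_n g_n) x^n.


Expanding: f_k = 2^k/k! (from e^(2x)) and g_k = 3^k (from 1/(1 - 3x)). So the Hadamard coefficient (f * g)_k = 2^k 3^k / k! = (6)^k / k!.
For k = 18: 6^18/18! = 101559956668416/6402373705728000 = 236196/14889875.

236196/14889875


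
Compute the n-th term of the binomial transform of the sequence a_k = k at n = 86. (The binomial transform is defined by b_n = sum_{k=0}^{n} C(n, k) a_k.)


With a_k = k, b_n = sum_{k=0}^{n} C(n, k) k. Using k * C(n, k) = n * C(n-1, k-1) gives b_n = n * sum_{k>=1} C(n-1, k-1) = n * 2^(n-1).
For n = 86: 86 * 2^85 = 86 * 38685626227668133590597632 = 3326963855579459488791396352.

3326963855579459488791396352


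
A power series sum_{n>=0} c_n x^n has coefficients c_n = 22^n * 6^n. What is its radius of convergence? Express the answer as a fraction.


By the root test (Cauchy-Hadamard), the radius is R = 1 / limsup_n |c_n|^(1/n).
Here |c_n|^(1/n) = (22^n * 6^n)^(1/n) = 22 * 6 = 132 for all n.
So R = 1/132 = 1/132.

1/132


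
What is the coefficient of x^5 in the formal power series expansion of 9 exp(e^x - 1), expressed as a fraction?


exp(e^x - 1) is the exponential generating function for the Bell numbers Bell_k: exp(e^x - 1) = sum_{k>=0} Bell_k x^k / k!.
So the coefficient of x^5 in 9 exp(e^x - 1) is 9 Bell_5 / 5!.
Computing: Bell_5 = 52 and 5! = 120, giving
9 * 52/120 = 39/10.

39/10


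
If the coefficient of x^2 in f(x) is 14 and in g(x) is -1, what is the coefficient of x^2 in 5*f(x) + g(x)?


Scalar multiplication scales coefficients: 5 * 14 = 70.
Then add the g coefficient: 70 + -1
= 69

69


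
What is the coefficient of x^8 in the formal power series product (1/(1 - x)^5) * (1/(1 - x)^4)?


Combine the factors: (1/(1 - x)^5) * (1/(1 - x)^4) = 1/(1 - x)^9.
Then use 1/(1 - x)^r = sum_{k>=0} C(k + r - 1, r - 1) x^k with r = 9 and k = 8:
C(16, 8) = 12870.

12870


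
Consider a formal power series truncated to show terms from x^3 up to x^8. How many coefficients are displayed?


From x^3 to x^8 inclusive, the count is 8 - 3 + 1 = 6.

6


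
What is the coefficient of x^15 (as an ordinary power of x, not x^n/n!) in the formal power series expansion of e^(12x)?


The exponential series is e^y = sum_{k>=0} y^k / k!. Substituting y = 12x gives
e^(12x) = sum_{k>=0} 12^k x^k / k!.
So the coefficient of x^n is a^n/n! with a = 12, n = 15:
12^15 / 15! = 15407021574586368/1307674368000 = 10319560704/875875

10319560704/875875


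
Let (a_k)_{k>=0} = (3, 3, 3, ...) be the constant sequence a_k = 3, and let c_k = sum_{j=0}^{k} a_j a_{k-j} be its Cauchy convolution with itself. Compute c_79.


Since a_j = 3 for all j >= 0, the convolution sum becomes
c_k = sum_{j=0}^{k} 3 * 3 = 9 * (k + 1).
Equivalently, the generating function of (a_k) is 3/(1 - x) and its square is 9/(1 - x)^2 = sum_{k>=0} 9(k + 1) x^k.
For k = 79: 9 * 80 = 720.

720


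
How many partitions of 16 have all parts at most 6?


Using the generating function (1-x)^(-1)(1-x^2)^(-1)...(1-x^6)^(-1),
the coefficient of x^16 counts these restricted partitions.
Result = 136

136


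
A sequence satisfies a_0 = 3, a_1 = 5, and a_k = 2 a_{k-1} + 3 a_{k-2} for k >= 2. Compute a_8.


The characteristic equation is t^2 - 2 t - 3 = 0, with roots r_1 = 3 and r_2 = -1 (so c_1 = r_1 + r_2, c_2 = -r_1 r_2 as required).
One can use the closed form a_n = A r_1^n + B r_2^n, but direct iteration is more reliable:
a_0 = 3, a_1 = 5, a_2 = 19, a_3 = 53, a_4 = 163, a_5 = 485, a_6 = 1459, a_7 = 4373, a_8 = 13123.
So a_8 = 13123.

13123


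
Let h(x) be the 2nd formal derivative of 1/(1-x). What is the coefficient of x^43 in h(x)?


Differentiating 2 times: d^2/dx^2 [1/(1-x)] = 2!/(1-x)^3.
The expansion 1/(1-x)^3 = sum_{k>=0} C(k+2, 2) x^k, so the coefficient of x^n in 2!/(1-x)^3 is 2! * C(n+2, 2).
For n = 43: 2 * C(45, 2) = 2 * 990 = 1980

1980


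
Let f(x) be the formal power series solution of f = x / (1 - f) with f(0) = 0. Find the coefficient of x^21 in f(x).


Apply Lagrange inversion: f = x * phi(f) with phi(t) = 1/(1 - t), so
[x^n] f = (1/n) [t^(n-1)] phi(t)^n = (1/n) [t^(n-1)] (1 - t)^(-n) = (1/n) C(2n - 2, n - 1) = C_{n-1}.
For n = 21: C_20 = C(40, 20) / 21 = 137846528820/21 = 6564120420 = 6564120420.

6564120420


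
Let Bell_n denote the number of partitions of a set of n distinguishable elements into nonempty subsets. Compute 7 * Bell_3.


Bell_3 can be computed from the Bell triangle or from Dobinski's identity Bell_n = (1/e) * sum_{k>=0} k^n / k!.
Computing Bell_3 = 5.
Then 7 * 5 = 35.

35


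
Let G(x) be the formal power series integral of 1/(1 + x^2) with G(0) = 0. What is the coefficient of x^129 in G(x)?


1/(1 + x^2) = sum_{j>=0} (-1)^j x^(2j). Integrating termwise with G(0) = 0:
G(x) = sum_{j>=0} (-1)^j x^(2j+1) / (2j+1) = arctan(x).
Only odd powers are nonzero. For x^129 write 129 = 2*64 + 1, giving
(-1)^64 / 129 = 1/129 = 1/129.

1/129


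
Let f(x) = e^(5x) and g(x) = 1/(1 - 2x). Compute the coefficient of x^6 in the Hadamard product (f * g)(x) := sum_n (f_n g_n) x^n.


Expanding: f_k = 5^k/k! (from e^(5x)) and g_k = 2^k (from 1/(1 - 2x)). So the Hadamard coefficient (f * g)_k = 5^k 2^k / k! = (10)^k / k!.
For k = 6: 10^6/6! = 1000000/720 = 12500/9.

12500/9


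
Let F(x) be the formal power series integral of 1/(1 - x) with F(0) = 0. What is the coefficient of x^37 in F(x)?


1/(1 - x) = sum_{k>=0} x^k. Integrating termwise and using F(0) = 0 gives
F(x) = sum_{k>=0} x^(k+1) / (k+1) = sum_{m>=1} x^m / m = -ln(1 - x).
So the coefficient of x^37 is 1/37 = 1/37.

1/37


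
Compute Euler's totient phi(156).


phi(n) counts integers in [1, n] coprime to n. Using the multiplicative formula phi(n) = n * prod_{p | n} (1 - 1/p):
156 = 2^2 * 3 * 13, so
phi(156) = 156 * (1 - 1/2) * (1 - 1/3) * (1 - 1/13) = 48.

48


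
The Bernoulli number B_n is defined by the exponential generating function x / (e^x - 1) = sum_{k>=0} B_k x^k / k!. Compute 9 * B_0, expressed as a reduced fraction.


Bernoulli numbers can also be computed recursively via B_0 = 1 and sum_{j=0}^{m} C(m+1, j) B_j = 0 for m >= 1. Odd-index Bernoulli numbers vanish for k >= 3.
Computing B_0 = 1, so 9 * B_0 = 9 * 1 = 9.

9


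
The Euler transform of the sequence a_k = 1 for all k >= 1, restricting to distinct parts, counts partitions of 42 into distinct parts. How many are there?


Partitions of 42 into distinct parts can be computed via generating function.
Product (1+x)(1+x^2)(1+x^3)...
The coefficient of x^42 = 1426

1426


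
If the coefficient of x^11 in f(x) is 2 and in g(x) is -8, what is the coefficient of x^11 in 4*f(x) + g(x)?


Scalar multiplication scales coefficients: 4 * 2 = 8.
Then add the g coefficient: 8 + -8
= 0

0


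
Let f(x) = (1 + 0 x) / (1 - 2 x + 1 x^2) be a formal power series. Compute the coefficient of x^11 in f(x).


Write f(x) = sum_{k>=0} a_k x^k. Multiplying both sides by 1 - 2 x + 1 x^2 gives
(1 - 2 x + 1 x^2) sum_{k>=0} a_k x^k = 1 + 0 x.
Matching coefficients:
 x^0: a_0 = 1
 x^1: a_1 - 2 a_0 = 0  =>  a_1 = 2*1 + 0 = 2
 x^k (k >= 2): a_k = 2 a_{k-1} - 1 a_{k-2}.
Iterating: a_2 = 3, a_3 = 4, a_4 = 5, a_5 = 6, a_6 = 7, a_7 = 8, a_8 = 9, a_9 = 10, a_10 = 11, a_11 = 12.
So the coefficient of x^11 is 12.

12


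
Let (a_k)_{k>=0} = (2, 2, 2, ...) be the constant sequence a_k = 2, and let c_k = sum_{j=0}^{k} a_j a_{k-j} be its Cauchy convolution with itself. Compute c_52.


Since a_j = 2 for all j >= 0, the convolution sum becomes
c_k = sum_{j=0}^{k} 2 * 2 = 4 * (k + 1).
Equivalently, the generating function of (a_k) is 2/(1 - x) and its square is 4/(1 - x)^2 = sum_{k>=0} 4(k + 1) x^k.
For k = 52: 4 * 53 = 212.

212


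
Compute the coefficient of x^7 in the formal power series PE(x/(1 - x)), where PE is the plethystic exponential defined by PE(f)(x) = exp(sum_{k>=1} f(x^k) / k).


For f(x) = x/(1 - x) we have
sum_{k>=1} f(x^k) / k = sum_{k>=1} (1/k) * x^k / (1 - x^k) = sum_{k, m >= 1} x^(k m) / k,
which after exponentiating simplifies to
PE(x/(1 - x)) = prod_{k>=1} 1 / (1 - x^k).
This is the generating function for the partition function p(n), so the coefficient of x^7 is p(7).
Computing p(7) by dynamic programming over parts 1, 2, ..., 7: p(7) = 15.

15


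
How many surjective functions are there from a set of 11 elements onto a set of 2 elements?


By inclusion-exclusion on which target elements are missed, the number of surjections from an n-set onto a k-set is
surj(n, k) = sum_{j=0}^{k} (-1)^j C(k, j) (k - j)^n.
Equivalently surj(n, k) = k! * S(n, k), where S(n, k) is the Stirling number of the second kind.
For n = 11, k = 2:
S(11, 2) = 1023, so
surj = 2! * 1023 = 2 * 1023 = 2046.

2046


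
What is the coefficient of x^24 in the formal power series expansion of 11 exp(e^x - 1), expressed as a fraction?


exp(e^x - 1) is the exponential generating function for the Bell numbers Bell_k: exp(e^x - 1) = sum_{k>=0} Bell_k x^k / k!.
So the coefficient of x^24 in 11 exp(e^x - 1) is 11 Bell_24 / 24!.
Computing: Bell_24 = 445958869294805289 and 24! = 620448401733239439360000, giving
11 * 445958869294805289/620448401733239439360000 = 148652956431601763/18801466719189073920000.

148652956431601763/18801466719189073920000


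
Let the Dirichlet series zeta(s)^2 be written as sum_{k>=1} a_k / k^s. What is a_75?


The Dirichlet convolution of the constant function 1 with itself gives (1 * 1)(k) = sum_{d | k} 1 = d(k), the number of positive divisors of k.
Since zeta(s) = sum_{k>=1} 1/k^s, we have zeta(s)^2 = sum_{k>=1} d(k)/k^s, so a_k = d(k).
For k = 75: the divisors are 1, 3, 5, 15, 25, 75.
Count = 6.

6


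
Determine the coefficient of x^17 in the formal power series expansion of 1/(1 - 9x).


The geometric series identity gives 1/(1 - c x) = sum_{k>=0} c^k x^k, so the coefficient of x^k is c^k.
Here c = 9 and k = 17.
Computing: 9^17 = 16677181699666569

16677181699666569


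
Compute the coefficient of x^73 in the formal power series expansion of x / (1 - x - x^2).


Let f(x) = sum_{k>=0} a_k x^k. Multiplying f(x) * (1 - x - x^2) = x and matching coefficients gives a_0 = 0, a_1 = 1, and a_k = a_{k-1} + a_{k-2} for k >= 2. These are the Fibonacci numbers F_k.
Iterating from F_0 = 0, F_1 = 1:
F_0=0, F_1=1, F_2=1, F_3=2, F_4=3, F_5=5, F_6=8, F_7=13, F_8=21, F_9=34, ...
F_73 = 806515533049393.

806515533049393


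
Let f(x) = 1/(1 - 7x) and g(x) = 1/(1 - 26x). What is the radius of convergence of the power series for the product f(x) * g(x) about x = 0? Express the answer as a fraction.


The radius of 1/(1 - 7x) is 1/7 (nearest singularity at x = 1/7), and the radius of 1/(1 - 26x) is 1/26.
The product f(x)*g(x) = 1/((1 - 7x)(1 - 26x)) has singularities at both 1/7 and 1/26, so its radius of convergence is the distance to the nearest one:
min(1/7, 1/26) = 1/26.

1/26


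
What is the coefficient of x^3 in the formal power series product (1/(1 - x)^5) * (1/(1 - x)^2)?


Combine the factors: (1/(1 - x)^5) * (1/(1 - x)^2) = 1/(1 - x)^7.
Then use 1/(1 - x)^r = sum_{k>=0} C(k + r - 1, r - 1) x^k with r = 7 and k = 3:
C(9, 6) = 84.

84


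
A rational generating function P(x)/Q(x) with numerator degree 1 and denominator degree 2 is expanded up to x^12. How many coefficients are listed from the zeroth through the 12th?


Expanding up to x^12 gives the coefficients for x^0, x^1, ..., x^12.
That is 12 + 1 = 13 coefficients in total.

13


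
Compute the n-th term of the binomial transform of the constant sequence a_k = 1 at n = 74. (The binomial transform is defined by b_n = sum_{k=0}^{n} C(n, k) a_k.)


With a_k = 1 for all k, b_n = sum_{k=0}^{n} C(n, k) = 2^n by the binomial theorem.
For n = 74: 2^74 = 18889465931478580854784.

18889465931478580854784


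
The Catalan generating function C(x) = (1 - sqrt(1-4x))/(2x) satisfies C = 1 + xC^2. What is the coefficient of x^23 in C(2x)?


Substituting x -> 2x scales the n-th coefficient by 2^n, so [x^23] C(2x) = 2^23 * C_23.
C_23 = C(2*23, 23)/(24) = 8233430727600/24 = 343059613650.
So 2^23 * 343059613650 = 8388608 * 343059613650 = 2877792619541299200.

2877792619541299200


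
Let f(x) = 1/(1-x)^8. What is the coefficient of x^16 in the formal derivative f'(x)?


Differentiate: d/dx [ 1/(1-x)^r ] = r / (1-x)^(r+1).
Here r = 8, so f'(x) = 8 / (1-x)^9.
The expansion of 1/(1-x)^(r+1) has coefficient of x^n equal to C(n+r, r).
So the coefficient of x^16 in f'(x) is
8 * C(24, 8) = 8 * 735471 = 5883768

5883768


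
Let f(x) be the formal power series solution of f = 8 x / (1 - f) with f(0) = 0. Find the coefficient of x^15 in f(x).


Apply Lagrange inversion: f = 8 x * phi(f) with phi(t) = 1/(1 - t), so
[x^n] f = 8^n * (1/n) [t^(n-1)] phi(t)^n = 8^n * (1/n) [t^(n-1)] (1 - t)^(-n) = 8^n * (1/n) C(2n - 2, n - 1) = 8^n * C_{n-1}.
For n = 15: C_14 = C(28, 14) / 15 = 40116600/15 = 2674440.
With the 8^15 = 35184372088832 factor, the coefficient is 35184372088832 * 2674440 = 94098492089255854080.

94098492089255854080


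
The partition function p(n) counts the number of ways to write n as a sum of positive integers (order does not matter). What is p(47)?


Using the generating function prod_{k>=1} 1/(1-x^k), we compute p(47).
By dynamic programming over parts 1 through 47:
p(47) = 124754

124754


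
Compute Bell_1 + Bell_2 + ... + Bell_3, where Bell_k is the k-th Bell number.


Recall Bell_k counts set partitions of a k-set (with Bell_0 = 1 by convention).
Bell_1 through Bell_3: 1, 2, 5
Sum = 1 + 2 + 5 = 8.

8


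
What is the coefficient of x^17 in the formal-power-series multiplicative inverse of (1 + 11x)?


The inverse is 1/(1 + 11x). Apply the geometric identity 1/(1 - y) = sum_{k>=0} y^k with y = -11x:
1/(1 + 11x) = sum_{k>=0} (-11)^k x^k.
So the coefficient of x^17 is (-11)^17 = -505447028499293771.

-505447028499293771


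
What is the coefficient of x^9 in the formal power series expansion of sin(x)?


The Maclaurin series is sin(t) = sum_{k>=0} (-1)^k t^(2k+1) / (2k+1)!, so substituting t = x, only odd powers of x are nonzero, with coefficient of x^(2k+1) equal to (-1)^k / (2k+1)!.
Write 9 = 2*4 + 1, giving the coefficient (-1)^4 / 9! = 1/362880 = 1/362880.

1/362880


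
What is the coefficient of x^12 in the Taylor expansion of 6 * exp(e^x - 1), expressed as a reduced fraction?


exp(e^x - 1) = sum_{k>=0} Bell_k x^k / k!, where Bell_k is the k-th Bell number.
So the coefficient of x^12 is 6 * Bell_12 / 12!.
Computing: Bell_12 = 4213597 and 12! = 479001600, giving
6 * 4213597/479001600 = 4213597/79833600.

4213597/79833600


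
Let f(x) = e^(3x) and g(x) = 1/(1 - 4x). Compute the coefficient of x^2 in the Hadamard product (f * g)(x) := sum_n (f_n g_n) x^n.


Expanding: f_k = 3^k/k! (from e^(3x)) and g_k = 4^k (from 1/(1 - 4x)). So the Hadamard coefficient (f * g)_k = 3^k 4^k / k! = (12)^k / k!.
For k = 2: 12^2/2! = 144/2 = 72.

72


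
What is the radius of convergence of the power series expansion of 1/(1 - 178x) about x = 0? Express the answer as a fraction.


Expanding 1/(1 - 178x) = sum_{k>=0} 178^k x^k, the series converges when |178x| < 1, i.e., |x| < 1/178.
So the radius of convergence is 1/178 = 1/178.

1/178


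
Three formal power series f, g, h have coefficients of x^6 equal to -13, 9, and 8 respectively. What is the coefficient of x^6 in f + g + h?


Series addition is componentwise:
-13 + 9 + 8
= 4

4


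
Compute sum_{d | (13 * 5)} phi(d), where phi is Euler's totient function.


First, 13 * 5 = 65. One classical identity is sum_{d | n} phi(d) = n (each k in [1, n] has a unique gcd with n, and among the k's with gcd(k, n) = n/d there are phi(d) of them). So the sum equals 65. We also verify directly:
Divisors of 65: 1, 5, 13, 65.
phi values: 1, 4, 12, 48.
Sum = 65.

65


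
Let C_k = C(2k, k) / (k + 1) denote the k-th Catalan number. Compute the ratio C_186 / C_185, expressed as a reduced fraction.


Using C_k = (2k)! / (k! (k+1)!), the ratio C_{k+1}/C_k simplifies to
C_{k+1}/C_k = [(2k+2)! / ((k+1)! (k+2)!)] * [k! (k+1)! / (2k)!]
 = (2k+2)(2k+1) / ((k+1)(k+2)) = 2(2k+1) / (k+2).
For k = 185: 2(2*185 + 1) / (185 + 2) = 742/187 = 742/187.

742/187


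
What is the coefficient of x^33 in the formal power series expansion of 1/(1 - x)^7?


The negative binomial / multiset identity is
1/(1 - x)^r = sum_{k>=0} C(k + r - 1, r - 1) x^k.
Here r = 7 and k = 33, so the coefficient is
C(33 + 6, 6) = C(39, 6)
= 3262623

3262623


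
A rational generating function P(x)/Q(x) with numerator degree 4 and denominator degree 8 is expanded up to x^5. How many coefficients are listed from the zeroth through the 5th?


Expanding up to x^5 gives the coefficients for x^0, x^1, ..., x^5.
That is 5 + 1 = 6 coefficients in total.

6


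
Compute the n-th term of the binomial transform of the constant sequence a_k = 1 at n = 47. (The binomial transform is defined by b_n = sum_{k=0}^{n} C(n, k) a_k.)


With a_k = 1 for all k, b_n = sum_{k=0}^{n} C(n, k) = 2^n by the binomial theorem.
For n = 47: 2^47 = 140737488355328.

140737488355328


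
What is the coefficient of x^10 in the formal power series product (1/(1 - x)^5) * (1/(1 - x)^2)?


Combine the factors: (1/(1 - x)^5) * (1/(1 - x)^2) = 1/(1 - x)^7.
Then use 1/(1 - x)^r = sum_{k>=0} C(k + r - 1, r - 1) x^k with r = 7 and k = 10:
C(16, 6) = 8008.

8008


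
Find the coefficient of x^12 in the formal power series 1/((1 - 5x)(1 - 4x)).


By partial fractions or Cauchy convolution:
The coefficient equals sum_{k=0}^{12} 5^k * 4^(12-k).
= 1153594261

1153594261


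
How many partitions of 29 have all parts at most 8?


Using the generating function (1-x)^(-1)(1-x^2)^(-1)...(1-x^8)^(-1),
the coefficient of x^29 counts these restricted partitions.
Result = 2104

2104


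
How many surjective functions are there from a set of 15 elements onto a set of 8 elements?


By inclusion-exclusion on which target elements are missed, the number of surjections from an n-set onto a k-set is
surj(n, k) = sum_{j=0}^{k} (-1)^j C(k, j) (k - j)^n.
Equivalently surj(n, k) = k! * S(n, k), where S(n, k) is the Stirling number of the second kind.
For n = 15, k = 8:
S(15, 8) = 216627840, so
surj = 8! * 216627840 = 40320 * 216627840 = 8734434508800.

8734434508800


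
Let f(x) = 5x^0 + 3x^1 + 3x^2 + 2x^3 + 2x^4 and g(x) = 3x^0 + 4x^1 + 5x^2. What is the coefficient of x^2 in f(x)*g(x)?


Cauchy product at x^2:
5*5 + 3*4 + 3*3
= 46

46


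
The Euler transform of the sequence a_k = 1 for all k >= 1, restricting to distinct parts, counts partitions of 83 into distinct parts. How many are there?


Partitions of 83 into distinct parts can be computed via generating function.
Product (1+x)(1+x^2)(1+x^3)...
The coefficient of x^83 = 101698

101698


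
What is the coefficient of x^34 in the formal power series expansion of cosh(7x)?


The Maclaurin series is cosh(t) = sum_{m>=0} t^(2m) / (2m)!, so substituting t = 7x, only even powers of x are nonzero, with coefficient of x^(2m) equal to 7^(2m) / (2m)!.
For x^34 the coefficient is 7^34/34! = 54116956037952111668959660849/295232799039604140847618609643520000000 = 22539340290692258087863249/122962431919868446833660395520000000.

22539340290692258087863249/122962431919868446833660395520000000


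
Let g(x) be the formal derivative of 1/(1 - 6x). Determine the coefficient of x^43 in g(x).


Differentiate termwise: d/dx sum_{k>=0} 6^k x^k = sum_{k>=1} k 6^k x^(k-1) = sum_{j>=0} (j+1) 6^(j+1) x^j.
Equivalently, d/dx [1/(1 - 6x)] = 6/(1 - 6x)^2.
For j = 43: 44 * 6^44 = 44 * 17324272922341479351919144385642496 = 762268008583025091484442352968269824.

762268008583025091484442352968269824


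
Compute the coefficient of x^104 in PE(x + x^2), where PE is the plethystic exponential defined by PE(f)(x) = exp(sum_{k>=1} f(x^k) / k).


With f(x) = x + x^2, the exponent is sum_{k>=1} (x^k + x^(2k)) / k = -ln(1 - x) - ln(1 - x^2). Exponentiating:
PE(x + x^2) = 1 / ((1 - x)(1 - x^2)).
This is the generating function for partitions of n into parts of size 1 or 2. The number of 2's can be any j in 0..52, and the rest are 1's, so
[x^104] = floor(104/2) + 1 = 53.

53
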